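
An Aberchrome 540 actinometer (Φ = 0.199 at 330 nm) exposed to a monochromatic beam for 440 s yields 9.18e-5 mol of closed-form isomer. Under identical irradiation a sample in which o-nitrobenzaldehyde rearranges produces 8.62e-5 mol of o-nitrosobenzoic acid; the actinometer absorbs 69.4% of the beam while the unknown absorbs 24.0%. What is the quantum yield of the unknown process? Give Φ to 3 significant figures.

Φ = 0.540

Photons absorbed by the actinometer: 9.18e-5 / 0.199 = 4.613e-4 mol.
Incident flux: 4.613e-4 / 0.694 = 6.647e-4 einstein.
Absorbed by unknown: 0.240 × 6.647e-4 = 1.595e-4 mol.
Φ(unknown) = 8.62e-5 / 1.595e-4 = 0.540.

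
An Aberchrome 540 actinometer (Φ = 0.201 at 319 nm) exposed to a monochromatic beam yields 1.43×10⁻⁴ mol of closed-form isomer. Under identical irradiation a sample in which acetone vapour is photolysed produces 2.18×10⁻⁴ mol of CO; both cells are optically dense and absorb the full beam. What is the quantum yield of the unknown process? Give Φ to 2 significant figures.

Photons absorbed by the actinometer: 1.43×10⁻⁴ / 0.201 = 7.114×10⁻⁴ mol.
Φ(unknown) = 2.18×10⁻⁴ / 7.114×10⁻⁴ = 0.31.

Φ = 0.31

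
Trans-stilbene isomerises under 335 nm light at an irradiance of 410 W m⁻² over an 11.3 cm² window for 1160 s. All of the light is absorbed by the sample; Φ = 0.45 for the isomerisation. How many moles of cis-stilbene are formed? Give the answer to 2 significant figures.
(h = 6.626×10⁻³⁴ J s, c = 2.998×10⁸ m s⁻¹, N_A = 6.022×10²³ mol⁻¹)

6.8×10⁻⁴ mol

Photon energy at 335 nm: hc/λ = (6.626×10⁻³⁴)(2.998×10⁸)/(335×10⁻⁹) = 5.930×10⁻¹⁹ J.
Energy delivered: (410 W m⁻²)(11.3×10⁻⁴ m²)(1160 s) = 537.4 J.
Photons incident: 537.4 / 5.930×10⁻¹⁹ = 9.062×10²⁰, i.e. 9.062×10²⁰/6.022×10²³ = 0.001505 mol.
Product: Φ × n_abs = 0.45 × 0.001505 = 6.773×10⁻⁴ mol.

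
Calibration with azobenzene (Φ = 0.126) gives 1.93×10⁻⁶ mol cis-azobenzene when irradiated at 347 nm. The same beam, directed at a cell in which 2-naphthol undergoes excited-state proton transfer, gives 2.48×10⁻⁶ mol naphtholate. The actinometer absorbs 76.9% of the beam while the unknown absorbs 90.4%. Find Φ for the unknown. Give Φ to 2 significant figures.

Photons absorbed by the actinometer: 1.93×10⁻⁶ / 0.126 = 1.532×10⁻⁵ mol.
Incident flux: 1.532×10⁻⁵ / 0.769 = 1.992×10⁻⁵ einstein.
Absorbed by unknown: 0.904 × 1.992×10⁻⁵ = 1.801×10⁻⁵ mol.
Φ(unknown) = 2.48×10⁻⁶ / 1.801×10⁻⁵ = 0.14.

Φ = 0.14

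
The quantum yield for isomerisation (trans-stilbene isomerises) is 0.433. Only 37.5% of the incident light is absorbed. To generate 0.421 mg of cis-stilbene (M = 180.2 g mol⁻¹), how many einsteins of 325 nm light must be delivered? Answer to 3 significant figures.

Product: 0.421 mg / 180.2 g mol⁻¹ = 2.336×10⁻⁶ mol.
Photons that must be absorbed: 2.336×10⁻⁶ / 0.433 = 5.395×10⁻⁶ mol.
Incident photons needed: 5.395×10⁻⁶ / 0.375 = 1.439×10⁻⁵ mol.

1.44×10⁻⁵ einstein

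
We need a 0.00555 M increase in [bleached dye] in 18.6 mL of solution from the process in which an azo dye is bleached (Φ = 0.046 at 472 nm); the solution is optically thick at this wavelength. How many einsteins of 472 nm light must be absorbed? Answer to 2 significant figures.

Product: (0.00555 M)(0.0186 L) = 1.032×10⁻⁴ mol.
Photons that must be absorbed: 1.032×10⁻⁴ / 0.046 = 0.002243 mol.

0.0022 einstein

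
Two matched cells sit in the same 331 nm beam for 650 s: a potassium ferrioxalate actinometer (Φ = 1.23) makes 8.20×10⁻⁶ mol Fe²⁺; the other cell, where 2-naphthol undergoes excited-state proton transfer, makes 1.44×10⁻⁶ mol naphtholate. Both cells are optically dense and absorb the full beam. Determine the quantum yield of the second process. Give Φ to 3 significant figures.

Photons absorbed by the actinometer: 8.20×10⁻⁶ / 1.23 = 6.667×10⁻⁶ mol.
Φ(unknown) = 1.44×10⁻⁶ / 6.667×10⁻⁶ = 0.216.

Φ = 0.216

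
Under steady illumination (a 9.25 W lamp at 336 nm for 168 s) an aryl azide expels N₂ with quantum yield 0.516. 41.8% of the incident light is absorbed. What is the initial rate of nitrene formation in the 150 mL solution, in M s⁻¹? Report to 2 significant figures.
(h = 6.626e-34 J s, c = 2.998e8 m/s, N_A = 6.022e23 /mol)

Photon energy at 336 nm: hc/λ = (6.626e-34)(2.998e8)/(336e-9) = 5.912e-19 J.
Energy delivered: (9.25 W)(168 s) = 1554 J.
Photons incident: 1554 / 5.912e-19 = 2.629e21, i.e. 2.629e21/6.022e23 = 0.004366 mol.
Photons absorbed: 0.418 × 0.004366 = 0.001825 mol.
Product formed: 0.516 × 0.001825 = 9.417e-4 mol.
Rate: 9.417e-4 mol / (168 s × 0.15 L) = 3.7e-5 M s⁻¹.

3.7e-5 M s⁻¹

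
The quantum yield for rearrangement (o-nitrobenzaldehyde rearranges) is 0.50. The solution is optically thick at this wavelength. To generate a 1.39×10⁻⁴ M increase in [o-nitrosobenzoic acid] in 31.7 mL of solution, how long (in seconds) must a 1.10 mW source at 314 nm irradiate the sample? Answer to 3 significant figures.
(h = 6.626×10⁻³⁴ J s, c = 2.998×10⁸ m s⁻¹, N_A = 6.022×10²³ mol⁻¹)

Product: (1.39×10⁻⁴ M)(0.0317 L) = 4.406×10⁻⁶ mol.
Photons that must be absorbed: 4.406×10⁻⁶ / 0.50 = 8.812×10⁻⁶ mol.
Photon energy: hc/λ = 6.326×10⁻¹⁹ J; per mole, 3.810×10⁵ J mol⁻¹.
Energy required: 8.812×10⁻⁶ × 3.810×10⁵ = 3.357 J.
Time: 3.357 J / 0.0011 W = 3050 s.

t ≈ 3050 s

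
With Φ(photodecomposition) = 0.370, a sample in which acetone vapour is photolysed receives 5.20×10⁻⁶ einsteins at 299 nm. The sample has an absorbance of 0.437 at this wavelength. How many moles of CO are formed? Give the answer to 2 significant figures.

Fraction absorbed: 1 − 10^(−0.437) = 0.6344.
Photons absorbed: 0.6344 × 5.20×10⁻⁶ = 3.299×10⁻⁶ mol.
Product: Φ × n_abs = 0.370 × 3.299×10⁻⁶ = 1.221×10⁻⁶ mol.

1.2×10⁻⁶ mol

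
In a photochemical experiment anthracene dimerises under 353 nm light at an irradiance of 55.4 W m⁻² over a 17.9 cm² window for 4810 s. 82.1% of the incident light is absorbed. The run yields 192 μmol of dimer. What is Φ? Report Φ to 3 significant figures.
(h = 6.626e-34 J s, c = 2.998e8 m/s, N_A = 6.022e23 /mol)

Product: 192 μmol = 1.92e-4 mol.
Photon energy at 353 nm: hc/λ = (6.626e-34)(2.998e8)/(353e-9) = 5.627e-19 J.
Energy delivered: (55.4 W m⁻²)(17.9e-4 m²)(4810 s) = 477.0 J.
Photons incident: 477.0 / 5.627e-19 = 8.477e20, i.e. 8.477e20/6.022e23 = 0.001408 mol.
Photons absorbed: 0.821 × 0.001408 = 0.001156 mol.
Φ = 1.92e-4 mol / 0.001156 mol photons = 0.166.

Φ = 0.166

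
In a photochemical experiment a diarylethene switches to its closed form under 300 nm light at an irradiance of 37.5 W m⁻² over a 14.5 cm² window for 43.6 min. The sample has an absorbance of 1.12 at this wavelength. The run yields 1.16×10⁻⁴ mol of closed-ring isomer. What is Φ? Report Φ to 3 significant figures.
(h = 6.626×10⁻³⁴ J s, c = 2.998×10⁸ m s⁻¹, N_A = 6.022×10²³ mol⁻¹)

Φ = 0.352

Photon energy at 300 nm: hc/λ = (6.626×10⁻³⁴)(2.998×10⁸)/(300×10⁻⁹) = 6.622×10⁻¹⁹ J.
Energy delivered: (37.5 W m⁻²)(14.5×10⁻⁴ m²)(2616 s) = 142.2 J.
Photons incident: 142.2 / 6.622×10⁻¹⁹ = 2.147×10²⁰, i.e. 2.147×10²⁰/6.022×10²³ = 3.565×10⁻⁴ mol.
Fraction absorbed: 1 − 10^(−1.12) = 0.9241.
Photons absorbed: 0.9241 × 3.565×10⁻⁴ = 3.294×10⁻⁴ mol.
Φ = 1.16×10⁻⁴ mol / 3.294×10⁻⁴ mol photons = 0.352.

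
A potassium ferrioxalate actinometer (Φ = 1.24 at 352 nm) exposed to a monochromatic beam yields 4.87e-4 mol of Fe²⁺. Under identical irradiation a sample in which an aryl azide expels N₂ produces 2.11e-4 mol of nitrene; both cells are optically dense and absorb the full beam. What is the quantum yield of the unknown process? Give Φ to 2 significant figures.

Photons absorbed by the actinometer: 4.87e-4 / 1.24 = 3.927e-4 mol.
Φ(unknown) = 2.11e-4 / 3.927e-4 = 0.54.

Φ = 0.54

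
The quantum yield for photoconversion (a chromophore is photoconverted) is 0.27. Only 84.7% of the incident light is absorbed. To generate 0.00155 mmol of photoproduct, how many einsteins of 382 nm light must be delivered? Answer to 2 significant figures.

6.8e-6 einstein

Product: 0.00155 mmol = 1.55e-6 mol.
Photons that must be absorbed: 1.55e-6 / 0.27 = 5.741e-6 mol.
Incident photons needed: 5.741e-6 / 0.847 = 6.778e-6 mol.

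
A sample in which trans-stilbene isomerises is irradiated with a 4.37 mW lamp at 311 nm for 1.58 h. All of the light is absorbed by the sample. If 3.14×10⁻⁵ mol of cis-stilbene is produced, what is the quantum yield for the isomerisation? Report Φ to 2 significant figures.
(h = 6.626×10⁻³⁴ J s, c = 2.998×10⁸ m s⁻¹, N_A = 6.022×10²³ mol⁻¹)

Photon energy at 311 nm: hc/λ = (6.626×10⁻³⁴)(2.998×10⁸)/(311×10⁻⁹) = 6.387×10⁻¹⁹ J.
Energy delivered: (4.37 mW)(5688 s) = 24.86 J.
Photons incident: 24.86 / 6.387×10⁻¹⁹ = 3.892×10¹⁹, i.e. 3.892×10¹⁹/6.022×10²³ = 6.463×10⁻⁵ mol.
Φ = 3.14×10⁻⁵ mol / 6.463×10⁻⁵ mol photons = 0.49.

Φ = 0.49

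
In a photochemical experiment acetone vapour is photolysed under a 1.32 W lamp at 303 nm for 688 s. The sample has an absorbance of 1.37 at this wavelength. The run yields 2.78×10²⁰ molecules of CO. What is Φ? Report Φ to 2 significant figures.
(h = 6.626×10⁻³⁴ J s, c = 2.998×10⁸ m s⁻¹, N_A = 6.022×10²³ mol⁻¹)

Φ = 0.21

Product: 2.78×10²⁰ / 6.022×10²³ = 4.616×10⁻⁴ mol.
Photon energy at 303 nm: hc/λ = (6.626×10⁻³⁴)(2.998×10⁸)/(303×10⁻⁹) = 6.556×10⁻¹⁹ J.
Energy delivered: (1.32 W)(688 s) = 908.2 J.
Photons incident: 908.2 / 6.556×10⁻¹⁹ = 1.385×10²¹, i.e. 1.385×10²¹/6.022×10²³ = 0.002300 mol.
Fraction absorbed: 1 − 10^(−1.37) = 0.9573.
Photons absorbed: 0.9573 × 0.002300 = 0.002202 mol.
Φ = 4.616×10⁻⁴ mol / 0.002202 mol photons = 0.21.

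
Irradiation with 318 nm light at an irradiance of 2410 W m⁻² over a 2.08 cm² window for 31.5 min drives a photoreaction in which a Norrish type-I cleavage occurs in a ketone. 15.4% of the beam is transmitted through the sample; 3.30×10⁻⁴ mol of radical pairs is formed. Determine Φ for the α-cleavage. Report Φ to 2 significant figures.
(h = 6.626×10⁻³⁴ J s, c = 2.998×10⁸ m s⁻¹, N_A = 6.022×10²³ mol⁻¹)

Photon energy at 318 nm: hc/λ = (6.626×10⁻³⁴)(2.998×10⁸)/(318×10⁻⁹) = 6.247×10⁻¹⁹ J.
Energy delivered: (2410 W m⁻²)(2.08×10⁻⁴ m²)(1890 s) = 947.4 J.
Photons incident: 947.4 / 6.247×10⁻¹⁹ = 1.517×10²¹, i.e. 1.517×10²¹/6.022×10²³ = 0.002519 mol.
Fraction absorbed: 1 − 15.4/100 = 0.8460.
Photons absorbed: 0.8460 × 0.002519 = 0.002131 mol.
Φ = 3.30×10⁻⁴ mol / 0.002131 mol photons = 0.15.

Φ = 0.15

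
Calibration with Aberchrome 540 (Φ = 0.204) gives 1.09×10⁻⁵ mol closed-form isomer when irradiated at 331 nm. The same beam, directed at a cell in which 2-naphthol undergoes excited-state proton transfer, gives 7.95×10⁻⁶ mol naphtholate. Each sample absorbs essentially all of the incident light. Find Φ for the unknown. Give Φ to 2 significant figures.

Φ = 0.15

Photons absorbed by the actinometer: 1.09×10⁻⁵ / 0.204 = 5.343×10⁻⁵ mol.
Φ(unknown) = 7.95×10⁻⁶ / 5.343×10⁻⁵ = 0.15.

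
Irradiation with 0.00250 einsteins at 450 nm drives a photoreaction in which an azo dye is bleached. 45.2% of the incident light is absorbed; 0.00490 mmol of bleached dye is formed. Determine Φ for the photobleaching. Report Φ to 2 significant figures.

Φ = 0.0043

Product: 0.00490 mmol = 4.90×10⁻⁶ mol.
Photons absorbed: 0.452 × 0.00250 = 0.001130 mol.
Φ = 4.90×10⁻⁶ mol / 0.001130 mol photons = 0.0043.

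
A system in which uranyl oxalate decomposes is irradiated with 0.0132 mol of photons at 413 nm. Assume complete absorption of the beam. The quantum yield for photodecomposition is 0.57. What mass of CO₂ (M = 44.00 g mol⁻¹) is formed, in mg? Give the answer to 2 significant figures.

Product: Φ × n_abs = 0.57 × 0.0132 = 0.007524 mol.
Mass: 0.007524 × 44.00 = 0.3311 g = 330 mg.

330 mg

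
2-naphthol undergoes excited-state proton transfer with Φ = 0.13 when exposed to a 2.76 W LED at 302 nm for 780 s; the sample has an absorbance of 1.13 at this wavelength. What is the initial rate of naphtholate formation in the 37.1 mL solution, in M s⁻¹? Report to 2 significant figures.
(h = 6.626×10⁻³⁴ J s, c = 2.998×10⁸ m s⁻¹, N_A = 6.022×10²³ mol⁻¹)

Photon energy at 302 nm: hc/λ = (6.626×10⁻³⁴)(2.998×10⁸)/(302×10⁻⁹) = 6.578×10⁻¹⁹ J.
Energy delivered: (2.76 W)(780 s) = 2153 J.
Photons incident: 2153 / 6.578×10⁻¹⁹ = 3.273×10²¹, i.e. 3.273×10²¹/6.022×10²³ = 0.005435 mol.
Fraction absorbed: 1 − 10^(−1.13) = 0.9259.
Photons absorbed: 0.9259 × 0.005435 = 0.005032 mol.
Product formed: 0.13 × 0.005032 = 6.542×10⁻⁴ mol.
Rate: 6.542×10⁻⁴ mol / (780 s × 0.0371 L) = 2.3×10⁻⁵ M s⁻¹.

2.3×10⁻⁵ M s⁻¹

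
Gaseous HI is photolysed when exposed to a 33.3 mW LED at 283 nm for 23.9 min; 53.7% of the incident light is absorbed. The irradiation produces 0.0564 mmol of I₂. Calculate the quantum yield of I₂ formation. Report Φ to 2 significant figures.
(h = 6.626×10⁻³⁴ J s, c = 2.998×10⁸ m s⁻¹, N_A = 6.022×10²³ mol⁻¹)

Φ = 0.93

Product: 0.0564 mmol = 5.64×10⁻⁵ mol.
Photon energy at 283 nm: hc/λ = (6.626×10⁻³⁴)(2.998×10⁸)/(283×10⁻⁹) = 7.019×10⁻¹⁹ J.
Energy delivered: (33.3 mW)(1434 s) = 47.75 J.
Photons incident: 47.75 / 7.019×10⁻¹⁹ = 6.803×10¹⁹, i.e. 6.803×10¹⁹/6.022×10²³ = 1.130×10⁻⁴ mol.
Photons absorbed: 0.537 × 1.130×10⁻⁴ = 6.068×10⁻⁵ mol.
Φ = 5.64×10⁻⁵ mol / 6.068×10⁻⁵ mol photons = 0.93.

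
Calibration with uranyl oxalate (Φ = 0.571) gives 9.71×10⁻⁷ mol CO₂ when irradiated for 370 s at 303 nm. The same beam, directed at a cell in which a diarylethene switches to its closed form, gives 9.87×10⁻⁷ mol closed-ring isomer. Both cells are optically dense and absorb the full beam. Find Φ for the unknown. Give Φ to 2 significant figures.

Φ = 0.58

Photons absorbed by the actinometer: 9.71×10⁻⁷ / 0.571 = 1.701×10⁻⁶ mol.
Φ(unknown) = 9.87×10⁻⁷ / 1.701×10⁻⁶ = 0.58.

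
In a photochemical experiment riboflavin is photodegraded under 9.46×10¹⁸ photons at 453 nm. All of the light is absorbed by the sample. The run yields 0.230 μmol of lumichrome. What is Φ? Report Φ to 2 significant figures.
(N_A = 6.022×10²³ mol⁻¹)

Product: 0.230 μmol = 2.30×10⁻⁷ mol.
Moles of photons: 9.46×10¹⁸ / 6.022×10²³ = 1.571×10⁻⁵ mol.
Φ = 2.30×10⁻⁷ mol / 1.571×10⁻⁵ mol photons = 0.015.

Φ = 0.015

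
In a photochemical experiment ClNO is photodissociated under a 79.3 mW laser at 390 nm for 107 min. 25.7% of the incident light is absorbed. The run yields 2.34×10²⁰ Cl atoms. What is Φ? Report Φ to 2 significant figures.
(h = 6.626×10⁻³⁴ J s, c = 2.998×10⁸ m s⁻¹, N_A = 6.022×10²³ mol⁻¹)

Φ = 0.91

Product: 2.34×10²⁰ / 6.022×10²³ = 3.886×10⁻⁴ mol.
Photon energy at 390 nm: hc/λ = (6.626×10⁻³⁴)(2.998×10⁸)/(390×10⁻⁹) = 5.094×10⁻¹⁹ J.
Energy delivered: (79.3 mW)(6420 s) = 509.1 J.
Photons incident: 509.1 / 5.094×10⁻¹⁹ = 9.994×10²⁰, i.e. 9.994×10²⁰/6.022×10²³ = 0.001660 mol.
Photons absorbed: 0.257 × 0.001660 = 4.266×10⁻⁴ mol.
Φ = 3.886×10⁻⁴ mol / 4.266×10⁻⁴ mol photons = 0.91.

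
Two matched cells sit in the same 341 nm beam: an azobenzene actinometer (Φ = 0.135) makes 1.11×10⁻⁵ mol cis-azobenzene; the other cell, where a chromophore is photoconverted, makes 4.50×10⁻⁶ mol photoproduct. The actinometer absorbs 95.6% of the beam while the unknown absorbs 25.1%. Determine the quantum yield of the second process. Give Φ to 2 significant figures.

Photons absorbed by the actinometer: 1.11×10⁻⁵ / 0.135 = 8.222×10⁻⁵ mol.
Incident flux: 8.222×10⁻⁵ / 0.956 = 8.600×10⁻⁵ einstein.
Absorbed by unknown: 0.251 × 8.600×10⁻⁵ = 2.159×10⁻⁵ mol.
Φ(unknown) = 4.50×10⁻⁶ / 2.159×10⁻⁵ = 0.21.

Φ = 0.21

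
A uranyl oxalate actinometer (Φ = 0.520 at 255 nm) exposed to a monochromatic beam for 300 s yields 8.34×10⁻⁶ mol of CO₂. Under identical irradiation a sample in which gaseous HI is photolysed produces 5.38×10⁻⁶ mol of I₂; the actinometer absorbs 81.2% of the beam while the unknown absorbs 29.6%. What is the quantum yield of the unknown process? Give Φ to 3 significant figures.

Φ = 0.920

Photons absorbed by the actinometer: 8.34×10⁻⁶ / 0.520 = 1.604×10⁻⁵ mol.
Incident flux: 1.604×10⁻⁵ / 0.812 = 1.975×10⁻⁵ einstein.
Absorbed by unknown: 0.296 × 1.975×10⁻⁵ = 5.846×10⁻⁶ mol.
Φ(unknown) = 5.38×10⁻⁶ / 5.846×10⁻⁶ = 0.920.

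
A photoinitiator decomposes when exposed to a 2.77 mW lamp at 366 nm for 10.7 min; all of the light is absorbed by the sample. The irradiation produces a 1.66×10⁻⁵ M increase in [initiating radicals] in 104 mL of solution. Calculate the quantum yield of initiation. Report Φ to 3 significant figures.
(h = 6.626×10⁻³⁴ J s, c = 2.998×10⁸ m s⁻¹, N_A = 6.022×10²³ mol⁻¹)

Product: (1.66×10⁻⁵ M)(0.104 L) = 1.726×10⁻⁶ mol.
Photon energy at 366 nm: hc/λ = (6.626×10⁻³⁴)(2.998×10⁸)/(366×10⁻⁹) = 5.428×10⁻¹⁹ J.
Energy delivered: (2.77 mW)(642 s) = 1.778 J.
Photons incident: 1.778 / 5.428×10⁻¹⁹ = 3.276×10¹⁸, i.e. 3.276×10¹⁸/6.022×10²³ = 5.440×10⁻⁶ mol.
Φ = 1.726×10⁻⁶ mol / 5.440×10⁻⁶ mol photons = 0.317.

Φ = 0.317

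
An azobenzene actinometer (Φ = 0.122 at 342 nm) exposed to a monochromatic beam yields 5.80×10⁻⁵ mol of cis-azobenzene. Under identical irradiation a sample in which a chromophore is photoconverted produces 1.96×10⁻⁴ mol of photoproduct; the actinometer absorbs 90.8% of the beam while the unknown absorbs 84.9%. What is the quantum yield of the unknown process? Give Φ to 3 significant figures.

Photons absorbed by the actinometer: 5.80×10⁻⁵ / 0.122 = 4.754×10⁻⁴ mol.
Incident flux: 4.754×10⁻⁴ / 0.908 = 5.236×10⁻⁴ einstein.
Absorbed by unknown: 0.849 × 5.236×10⁻⁴ = 4.445×10⁻⁴ mol.
Φ(unknown) = 1.96×10⁻⁴ / 4.445×10⁻⁴ = 0.441.

Φ = 0.441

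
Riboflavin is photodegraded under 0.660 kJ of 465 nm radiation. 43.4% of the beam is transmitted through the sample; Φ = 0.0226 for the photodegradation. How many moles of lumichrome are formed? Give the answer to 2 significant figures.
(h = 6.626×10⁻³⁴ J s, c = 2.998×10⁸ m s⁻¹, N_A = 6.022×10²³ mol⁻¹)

3.3×10⁻⁵ mol

Photon energy at 465 nm: hc/λ = (6.626×10⁻³⁴)(2.998×10⁸)/(465×10⁻⁹) = 4.272×10⁻¹⁹ J.
Incident energy: 0.660 kJ = 660 J.
Photons incident: 660 / 4.272×10⁻¹⁹ = 1.545×10²¹, i.e. 1.545×10²¹/6.022×10²³ = 0.002566 mol.
Fraction absorbed: 1 − 43.4/100 = 0.5660.
Photons absorbed: 0.5660 × 0.002566 = 0.001452 mol.
Product: Φ × n_abs = 0.0226 × 0.001452 = 3.282×10⁻⁵ mol.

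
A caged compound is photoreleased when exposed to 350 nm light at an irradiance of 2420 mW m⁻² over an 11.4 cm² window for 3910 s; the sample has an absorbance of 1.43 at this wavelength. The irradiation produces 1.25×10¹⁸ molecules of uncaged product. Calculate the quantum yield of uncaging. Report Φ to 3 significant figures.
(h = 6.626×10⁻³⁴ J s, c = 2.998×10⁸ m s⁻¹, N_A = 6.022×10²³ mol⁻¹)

Φ = 0.0683

Product: 1.25×10¹⁸ / 6.022×10²³ = 2.076×10⁻⁶ mol.
Photon energy at 350 nm: hc/λ = (6.626×10⁻³⁴)(2.998×10⁸)/(350×10⁻⁹) = 5.676×10⁻¹⁹ J.
Energy delivered: (2420 mW m⁻²)(11.4×10⁻⁴ m²)(3910 s) = 10.79 J.
Photons incident: 10.79 / 5.676×10⁻¹⁹ = 1.901×10¹⁹, i.e. 1.901×10¹⁹/6.022×10²³ = 3.157×10⁻⁵ mol.
Fraction absorbed: 1 − 10^(−1.43) = 0.9628.
Photons absorbed: 0.9628 × 3.157×10⁻⁵ = 3.040×10⁻⁵ mol.
Φ = 2.076×10⁻⁶ mol / 3.040×10⁻⁵ mol photons = 0.0683.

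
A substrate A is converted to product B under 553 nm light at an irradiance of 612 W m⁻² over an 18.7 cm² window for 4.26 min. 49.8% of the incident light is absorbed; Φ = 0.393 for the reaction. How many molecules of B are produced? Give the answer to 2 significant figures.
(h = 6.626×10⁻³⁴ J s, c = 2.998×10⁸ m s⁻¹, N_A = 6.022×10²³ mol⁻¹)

Photon energy at 553 nm: hc/λ = (6.626×10⁻³⁴)(2.998×10⁸)/(553×10⁻⁹) = 3.592×10⁻¹⁹ J.
Energy delivered: (612 W m⁻²)(18.7×10⁻⁴ m²)(255.6 s) = 292.5 J.
Photons incident: 292.5 / 3.592×10⁻¹⁹ = 8.143×10²⁰, i.e. 8.143×10²⁰/6.022×10²³ = 0.001352 mol.
Photons absorbed: 0.498 × 0.001352 = 6.733×10⁻⁴ mol.
Product: Φ × n_abs = 0.393 × 6.733×10⁻⁴ = 2.646×10⁻⁴ mol.
As a count: 2.646×10⁻⁴ × 6.022×10²³ = 1.6×10²⁰.

1.6×10²⁰ molecules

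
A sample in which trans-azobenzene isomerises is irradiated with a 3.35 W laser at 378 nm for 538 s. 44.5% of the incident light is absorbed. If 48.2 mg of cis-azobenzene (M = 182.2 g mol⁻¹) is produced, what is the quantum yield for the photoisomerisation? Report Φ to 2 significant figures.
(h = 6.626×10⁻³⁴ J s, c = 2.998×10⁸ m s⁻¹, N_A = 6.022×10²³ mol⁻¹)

Φ = 0.10

Product: 48.2 mg / 182.2 g mol⁻¹ = 2.645×10⁻⁴ mol.
Photon energy at 378 nm: hc/λ = (6.626×10⁻³⁴)(2.998×10⁸)/(378×10⁻⁹) = 5.255×10⁻¹⁹ J.
Energy delivered: (3.35 W)(538 s) = 1802 J.
Photons incident: 1802 / 5.255×10⁻¹⁹ = 3.429×10²¹, i.e. 3.429×10²¹/6.022×10²³ = 0.005694 mol.
Photons absorbed: 0.445 × 0.005694 = 0.002534 mol.
Φ = 2.645×10⁻⁴ mol / 0.002534 mol photons = 0.10.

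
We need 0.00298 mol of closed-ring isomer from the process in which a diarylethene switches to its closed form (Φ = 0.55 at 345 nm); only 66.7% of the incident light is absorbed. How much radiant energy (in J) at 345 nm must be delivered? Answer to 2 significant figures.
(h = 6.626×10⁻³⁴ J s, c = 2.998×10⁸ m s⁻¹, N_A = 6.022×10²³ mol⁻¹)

2800 J

Photons that must be absorbed: 0.00298 / 0.55 = 0.005418 mol.
Incident photons needed: 0.005418 / 0.667 = 0.008123 mol.
Photon energy: hc/λ = 5.758×10⁻¹⁹ J; per mole, 3.467×10⁵ J mol⁻¹.
Energy required: 0.008123 × 3.467×10⁵ = 2800 J.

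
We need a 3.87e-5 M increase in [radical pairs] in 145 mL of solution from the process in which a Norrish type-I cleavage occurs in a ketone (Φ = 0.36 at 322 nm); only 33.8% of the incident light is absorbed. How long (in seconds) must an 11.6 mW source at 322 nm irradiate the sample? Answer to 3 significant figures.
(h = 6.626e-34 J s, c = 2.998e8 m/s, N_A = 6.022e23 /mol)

Product: (3.87e-5 M)(0.145 L) = 5.611e-6 mol.
Photons that must be absorbed: 5.611e-6 / 0.36 = 1.559e-5 mol.
Incident photons needed: 1.559e-5 / 0.338 = 4.612e-5 mol.
Photon energy: hc/λ = 6.169e-19 J; per mole, 3.715e5 J mol⁻¹.
Energy required: 4.612e-5 × 3.715e5 = 17.13 J.
Time: 17.13 J / 0.0116 W = 1480 s.

t ≈ 1480 s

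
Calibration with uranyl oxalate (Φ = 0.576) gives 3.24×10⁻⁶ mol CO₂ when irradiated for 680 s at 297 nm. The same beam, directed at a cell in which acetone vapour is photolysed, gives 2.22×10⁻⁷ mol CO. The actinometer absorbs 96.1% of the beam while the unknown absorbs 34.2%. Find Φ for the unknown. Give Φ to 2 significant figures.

Photons absorbed by the actinometer: 3.24×10⁻⁶ / 0.576 = 5.625×10⁻⁶ mol.
Incident flux: 5.625×10⁻⁶ / 0.961 = 5.853×10⁻⁶ einstein.
Absorbed by unknown: 0.342 × 5.853×10⁻⁶ = 2.002×10⁻⁶ mol.
Φ(unknown) = 2.22×10⁻⁷ / 2.002×10⁻⁶ = 0.11.

Φ = 0.11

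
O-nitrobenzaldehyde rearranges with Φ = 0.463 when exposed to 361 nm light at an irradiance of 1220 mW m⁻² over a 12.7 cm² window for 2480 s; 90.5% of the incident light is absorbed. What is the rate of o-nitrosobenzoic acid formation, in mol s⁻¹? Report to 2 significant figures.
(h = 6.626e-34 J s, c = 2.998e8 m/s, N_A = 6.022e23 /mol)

Photon energy at 361 nm: hc/λ = (6.626e-34)(2.998e8)/(361e-9) = 5.503e-19 J.
Energy delivered: (1220 mW m⁻²)(12.7e-4 m²)(2480 s) = 3.843 J.
Photons incident: 3.843 / 5.503e-19 = 6.983e18, i.e. 6.983e18/6.022e23 = 1.160e-5 mol.
Photons absorbed: 0.905 × 1.160e-5 = 1.050e-5 mol.
Product formed: 0.463 × 1.050e-5 = 4.862e-6 mol.
Rate: 4.862e-6 / 2480 s = 2.0e-9 mol s⁻¹.

2.0e-9 mol s⁻¹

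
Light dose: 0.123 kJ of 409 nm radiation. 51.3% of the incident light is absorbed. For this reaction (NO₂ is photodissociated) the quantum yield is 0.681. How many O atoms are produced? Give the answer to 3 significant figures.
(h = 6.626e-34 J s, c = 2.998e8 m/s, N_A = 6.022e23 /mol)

8.85e19 atoms

Photon energy at 409 nm: hc/λ = (6.626e-34)(2.998e8)/(409e-9) = 4.857e-19 J.
Incident energy: 0.123 kJ = 123 J.
Photons incident: 123 / 4.857e-19 = 2.532e20, i.e. 2.532e20/6.022e23 = 4.205e-4 mol.
Photons absorbed: 0.513 × 4.205e-4 = 2.157e-4 mol.
Product: Φ × n_abs = 0.681 × 2.157e-4 = 1.469e-4 mol.
As a count: 1.469e-4 × 6.022e23 = 8.85e19.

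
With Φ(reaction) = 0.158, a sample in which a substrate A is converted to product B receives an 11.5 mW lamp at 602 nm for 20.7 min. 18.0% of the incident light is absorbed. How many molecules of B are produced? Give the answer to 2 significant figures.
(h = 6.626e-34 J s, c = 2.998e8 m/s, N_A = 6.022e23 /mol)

Photon energy at 602 nm: hc/λ = (6.626e-34)(2.998e8)/(602e-9) = 3.300e-19 J.
Energy delivered: (11.5 mW)(1242 s) = 14.28 J.
Photons incident: 14.28 / 3.300e-19 = 4.327e19, i.e. 4.327e19/6.022e23 = 7.185e-5 mol.
Photons absorbed: 0.180 × 7.185e-5 = 1.293e-5 mol.
Product: Φ × n_abs = 0.158 × 1.293e-5 = 2.043e-6 mol.
As a count: 2.043e-6 × 6.022e23 = 1.2e18.

1.2e18 molecules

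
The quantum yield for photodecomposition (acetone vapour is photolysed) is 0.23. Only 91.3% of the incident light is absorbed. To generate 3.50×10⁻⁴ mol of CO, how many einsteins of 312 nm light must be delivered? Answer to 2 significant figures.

0.0017 einstein

Photons that must be absorbed: 3.50×10⁻⁴ / 0.23 = 0.001522 mol.
Incident photons needed: 0.001522 / 0.913 = 0.001667 mol.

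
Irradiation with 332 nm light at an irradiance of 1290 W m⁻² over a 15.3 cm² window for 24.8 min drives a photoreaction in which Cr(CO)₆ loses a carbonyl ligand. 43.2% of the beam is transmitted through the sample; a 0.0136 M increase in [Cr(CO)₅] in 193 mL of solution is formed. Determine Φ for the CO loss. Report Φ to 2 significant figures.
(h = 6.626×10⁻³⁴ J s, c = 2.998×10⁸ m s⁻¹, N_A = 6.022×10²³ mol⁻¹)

Product: (0.0136 M)(0.193 L) = 0.002625 mol.
Photon energy at 332 nm: hc/λ = (6.626×10⁻³⁴)(2.998×10⁸)/(332×10⁻⁹) = 5.983×10⁻¹⁹ J.
Energy delivered: (1290 W m⁻²)(15.3×10⁻⁴ m²)(1488 s) = 2937 J.
Photons incident: 2937 / 5.983×10⁻¹⁹ = 4.909×10²¹, i.e. 4.909×10²¹/6.022×10²³ = 0.008152 mol.
Fraction absorbed: 1 − 43.2/100 = 0.5680.
Photons absorbed: 0.5680 × 0.008152 = 0.004630 mol.
Φ = 0.002625 mol / 0.004630 mol photons = 0.57.

Φ = 0.57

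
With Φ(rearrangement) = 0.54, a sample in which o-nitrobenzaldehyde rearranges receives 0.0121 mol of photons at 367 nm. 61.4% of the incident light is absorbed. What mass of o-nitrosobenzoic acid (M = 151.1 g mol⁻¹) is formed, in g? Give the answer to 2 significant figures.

Photons absorbed: 0.614 × 0.0121 = 0.007429 mol.
Product: Φ × n_abs = 0.54 × 0.007429 = 0.004012 mol.
Mass: 0.004012 × 151.1 = 0.6062 g = 0.61 g.

0.61 g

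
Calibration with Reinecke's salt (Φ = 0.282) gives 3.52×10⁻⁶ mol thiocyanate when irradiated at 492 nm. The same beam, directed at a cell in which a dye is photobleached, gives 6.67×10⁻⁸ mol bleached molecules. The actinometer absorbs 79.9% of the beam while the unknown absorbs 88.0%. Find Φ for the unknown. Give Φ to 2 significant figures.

Φ = 0.0049

Photons absorbed by the actinometer: 3.52×10⁻⁶ / 0.282 = 1.248×10⁻⁵ mol.
Incident flux: 1.248×10⁻⁵ / 0.799 = 1.562×10⁻⁵ einstein.
Absorbed by unknown: 0.880 × 1.562×10⁻⁵ = 1.375×10⁻⁵ mol.
Φ(unknown) = 6.67×10⁻⁸ / 1.375×10⁻⁵ = 0.0049.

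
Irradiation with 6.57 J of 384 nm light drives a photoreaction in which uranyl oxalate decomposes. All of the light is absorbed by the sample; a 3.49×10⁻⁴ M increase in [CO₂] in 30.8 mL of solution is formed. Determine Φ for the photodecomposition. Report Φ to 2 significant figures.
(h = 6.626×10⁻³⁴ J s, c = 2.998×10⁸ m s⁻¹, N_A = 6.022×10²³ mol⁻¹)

Φ = 0.51

Product: (3.49×10⁻⁴ M)(0.0308 L) = 1.075×10⁻⁵ mol.
Photon energy at 384 nm: hc/λ = (6.626×10⁻³⁴)(2.998×10⁸)/(384×10⁻⁹) = 5.173×10⁻¹⁹ J.
Photons incident: 6.57 / 5.173×10⁻¹⁹ = 1.270×10¹⁹, i.e. 1.270×10¹⁹/6.022×10²³ = 2.109×10⁻⁵ mol.
Φ = 1.075×10⁻⁵ mol / 2.109×10⁻⁵ mol photons = 0.51.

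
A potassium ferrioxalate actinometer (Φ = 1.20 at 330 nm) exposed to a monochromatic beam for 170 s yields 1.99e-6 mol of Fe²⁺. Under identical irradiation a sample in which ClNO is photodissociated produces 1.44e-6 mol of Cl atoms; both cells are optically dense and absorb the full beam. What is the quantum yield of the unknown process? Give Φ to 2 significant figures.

Φ = 0.87

Photons absorbed by the actinometer: 1.99e-6 / 1.20 = 1.658e-6 mol.
Φ(unknown) = 1.44e-6 / 1.658e-6 = 0.87.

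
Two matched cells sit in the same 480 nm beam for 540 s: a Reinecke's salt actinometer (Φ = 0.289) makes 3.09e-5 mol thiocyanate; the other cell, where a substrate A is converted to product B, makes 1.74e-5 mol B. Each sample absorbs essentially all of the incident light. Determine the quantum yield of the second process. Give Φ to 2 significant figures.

Φ = 0.16

Photons absorbed by the actinometer: 3.09e-5 / 0.289 = 1.069e-4 mol.
Φ(unknown) = 1.74e-5 / 1.069e-4 = 0.16.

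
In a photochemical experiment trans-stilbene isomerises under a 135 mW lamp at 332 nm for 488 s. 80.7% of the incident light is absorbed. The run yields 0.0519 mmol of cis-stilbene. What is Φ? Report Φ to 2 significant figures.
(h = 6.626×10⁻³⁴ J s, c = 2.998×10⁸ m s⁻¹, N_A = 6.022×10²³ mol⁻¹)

Product: 0.0519 mmol = 5.19×10⁻⁵ mol.
Photon energy at 332 nm: hc/λ = (6.626×10⁻³⁴)(2.998×10⁸)/(332×10⁻⁹) = 5.983×10⁻¹⁹ J.
Energy delivered: (135 mW)(488 s) = 65.88 J.
Photons incident: 65.88 / 5.983×10⁻¹⁹ = 1.101×10²⁰, i.e. 1.101×10²⁰/6.022×10²³ = 1.828×10⁻⁴ mol.
Photons absorbed: 0.807 × 1.828×10⁻⁴ = 1.475×10⁻⁴ mol.
Φ = 5.19×10⁻⁵ mol / 1.475×10⁻⁴ mol photons = 0.35.

Φ = 0.35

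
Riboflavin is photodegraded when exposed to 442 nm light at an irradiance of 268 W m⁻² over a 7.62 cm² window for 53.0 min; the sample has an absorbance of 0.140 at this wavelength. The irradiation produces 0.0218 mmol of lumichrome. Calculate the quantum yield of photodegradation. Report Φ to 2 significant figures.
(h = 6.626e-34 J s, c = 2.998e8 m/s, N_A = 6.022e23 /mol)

Product: 0.0218 mmol = 2.18e-5 mol.
Photon energy at 442 nm: hc/λ = (6.626e-34)(2.998e8)/(442e-9) = 4.494e-19 J.
Energy delivered: (268 W m⁻²)(7.62e-4 m²)(3180 s) = 649.4 J.
Photons incident: 649.4 / 4.494e-19 = 1.445e21, i.e. 1.445e21/6.022e23 = 0.002400 mol.
Fraction absorbed: 1 − 10^(−0.140) = 0.2756.
Photons absorbed: 0.2756 × 0.002400 = 6.614e-4 mol.
Φ = 2.18e-5 mol / 6.614e-4 mol photons = 0.033.

Φ = 0.033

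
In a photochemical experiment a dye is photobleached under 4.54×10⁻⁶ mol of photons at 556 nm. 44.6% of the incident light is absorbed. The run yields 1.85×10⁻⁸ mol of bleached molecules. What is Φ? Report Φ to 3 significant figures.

Photons absorbed: 0.446 × 4.54×10⁻⁶ = 2.025×10⁻⁶ mol.
Φ = 1.85×10⁻⁸ mol / 2.025×10⁻⁶ mol photons = 0.00914.

Φ = 0.00914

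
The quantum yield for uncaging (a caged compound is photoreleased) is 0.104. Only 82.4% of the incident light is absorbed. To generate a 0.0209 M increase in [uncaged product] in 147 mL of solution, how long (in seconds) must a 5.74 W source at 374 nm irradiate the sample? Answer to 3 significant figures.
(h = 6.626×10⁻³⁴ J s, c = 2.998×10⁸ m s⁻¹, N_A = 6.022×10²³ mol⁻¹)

t ≈ 2000 s

Product: (0.0209 M)(0.147 L) = 0.003072 mol.
Photons that must be absorbed: 0.003072 / 0.104 = 0.02954 mol.
Incident photons needed: 0.02954 / 0.824 = 0.03585 mol.
Photon energy: hc/λ = 5.311×10⁻¹⁹ J; per mole, 3.198×10⁵ J mol⁻¹.
Energy required: 0.03585 × 3.198×10⁵ = 1.146×10⁴ J.
Time: 1.146×10⁴ J / 5.74 W = 2000 s.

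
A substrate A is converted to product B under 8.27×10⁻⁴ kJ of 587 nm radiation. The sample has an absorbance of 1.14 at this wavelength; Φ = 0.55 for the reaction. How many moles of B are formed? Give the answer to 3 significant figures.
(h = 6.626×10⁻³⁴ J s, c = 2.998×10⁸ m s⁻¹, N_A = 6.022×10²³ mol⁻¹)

Photon energy at 587 nm: hc/λ = (6.626×10⁻³⁴)(2.998×10⁸)/(587×10⁻⁹) = 3.384×10⁻¹⁹ J.
Incident energy: 8.27×10⁻⁴ kJ = 0.827 J.
Photons incident: 0.827 / 3.384×10⁻¹⁹ = 2.444×10¹⁸, i.e. 2.444×10¹⁸/6.022×10²³ = 4.058×10⁻⁶ mol.
Fraction absorbed: 1 − 10^(−1.14) = 0.9276.
Photons absorbed: 0.9276 × 4.058×10⁻⁶ = 3.764×10⁻⁶ mol.
Product: Φ × n_abs = 0.55 × 3.764×10⁻⁶ = 2.070×10⁻⁶ mol.

2.07×10⁻⁶ mol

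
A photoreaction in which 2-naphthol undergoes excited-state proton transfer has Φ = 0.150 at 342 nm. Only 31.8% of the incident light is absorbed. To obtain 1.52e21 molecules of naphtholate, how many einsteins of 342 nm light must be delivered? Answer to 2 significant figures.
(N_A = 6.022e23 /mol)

0.053 einstein

Product: 1.52e21 / 6.022e23 = 0.002524 mol.
Photons that must be absorbed: 0.002524 / 0.150 = 0.01683 mol.
Incident photons needed: 0.01683 / 0.318 = 0.05292 mol.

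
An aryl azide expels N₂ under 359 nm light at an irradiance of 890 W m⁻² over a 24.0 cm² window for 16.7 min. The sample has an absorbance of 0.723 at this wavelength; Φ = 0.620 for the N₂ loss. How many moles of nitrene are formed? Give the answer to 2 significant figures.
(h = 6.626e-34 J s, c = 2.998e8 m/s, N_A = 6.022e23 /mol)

0.0032 mol

Photon energy at 359 nm: hc/λ = (6.626e-34)(2.998e8)/(359e-9) = 5.533e-19 J.
Energy delivered: (890 W m⁻²)(24.0e-4 m²)(1002 s) = 2140 J.
Photons incident: 2140 / 5.533e-19 = 3.868e21, i.e. 3.868e21/6.022e23 = 0.006423 mol.
Fraction absorbed: 1 − 10^(−0.723) = 0.8108.
Photons absorbed: 0.8108 × 0.006423 = 0.005208 mol.
Product: Φ × n_abs = 0.620 × 0.005208 = 0.003229 mol.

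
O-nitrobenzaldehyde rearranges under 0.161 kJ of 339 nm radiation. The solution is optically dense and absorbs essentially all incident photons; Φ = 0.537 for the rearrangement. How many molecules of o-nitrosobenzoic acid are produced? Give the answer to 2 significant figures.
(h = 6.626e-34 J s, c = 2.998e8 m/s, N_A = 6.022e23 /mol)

Photon energy at 339 nm: hc/λ = (6.626e-34)(2.998e8)/(339e-9) = 5.860e-19 J.
Incident energy: 0.161 kJ = 161 J.
Photons incident: 161 / 5.860e-19 = 2.747e20, i.e. 2.747e20/6.022e23 = 4.562e-4 mol.
Product: Φ × n_abs = 0.537 × 4.562e-4 = 2.450e-4 mol.
As a count: 2.450e-4 × 6.022e23 = 1.5e20.

1.5e20 molecules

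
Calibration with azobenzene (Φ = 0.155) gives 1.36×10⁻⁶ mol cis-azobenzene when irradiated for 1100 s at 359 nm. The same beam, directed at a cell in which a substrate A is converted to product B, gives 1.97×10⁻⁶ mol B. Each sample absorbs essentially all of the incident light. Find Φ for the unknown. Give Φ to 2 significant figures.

Photons absorbed by the actinometer: 1.36×10⁻⁶ / 0.155 = 8.774×10⁻⁶ mol.
Φ(unknown) = 1.97×10⁻⁶ / 8.774×10⁻⁶ = 0.22.

Φ = 0.22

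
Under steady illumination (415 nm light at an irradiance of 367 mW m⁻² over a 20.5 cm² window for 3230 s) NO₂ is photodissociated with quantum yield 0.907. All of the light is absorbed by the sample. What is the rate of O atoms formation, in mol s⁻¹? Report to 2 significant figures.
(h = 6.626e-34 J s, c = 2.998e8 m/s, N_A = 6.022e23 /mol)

Photon energy at 415 nm: hc/λ = (6.626e-34)(2.998e8)/(415e-9) = 4.787e-19 J.
Energy delivered: (367 mW m⁻²)(20.5e-4 m²)(3230 s) = 2.430 J.
Photons incident: 2.430 / 4.787e-19 = 5.076e18, i.e. 5.076e18/6.022e23 = 8.429e-6 mol.
Product formed: 0.907 × 8.429e-6 = 7.645e-6 mol.
Rate: 7.645e-6 / 3230 s = 2.4e-9 mol s⁻¹.

2.4e-9 mol s⁻¹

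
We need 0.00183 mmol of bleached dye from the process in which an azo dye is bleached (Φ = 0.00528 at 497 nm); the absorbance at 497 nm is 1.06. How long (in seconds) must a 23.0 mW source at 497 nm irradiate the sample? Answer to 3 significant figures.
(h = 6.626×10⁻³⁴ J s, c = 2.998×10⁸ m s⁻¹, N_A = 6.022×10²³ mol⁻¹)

t ≈ 3970 s

Product: 0.00183 mmol = 1.83×10⁻⁶ mol.
Photons that must be absorbed: 1.83×10⁻⁶ / 0.00528 = 3.466×10⁻⁴ mol.
Fraction absorbed: 1 − 10^(−1.06) = 0.9129.
Incident photons needed: 3.466×10⁻⁴ / 0.9129 = 3.797×10⁻⁴ mol.
Photon energy: hc/λ = 3.997×10⁻¹⁹ J; per mole, 2.407×10⁵ J mol⁻¹.
Energy required: 3.797×10⁻⁴ × 2.407×10⁵ = 91.39 J.
Time: 91.39 J / 0.023 W = 3970 s.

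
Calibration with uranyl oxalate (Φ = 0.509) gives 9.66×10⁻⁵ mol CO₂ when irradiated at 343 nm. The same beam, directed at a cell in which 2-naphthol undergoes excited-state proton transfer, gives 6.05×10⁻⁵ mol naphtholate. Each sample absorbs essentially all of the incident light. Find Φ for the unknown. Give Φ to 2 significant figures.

Φ = 0.32

Photons absorbed by the actinometer: 9.66×10⁻⁵ / 0.509 = 1.898×10⁻⁴ mol.
Φ(unknown) = 6.05×10⁻⁵ / 1.898×10⁻⁴ = 0.32.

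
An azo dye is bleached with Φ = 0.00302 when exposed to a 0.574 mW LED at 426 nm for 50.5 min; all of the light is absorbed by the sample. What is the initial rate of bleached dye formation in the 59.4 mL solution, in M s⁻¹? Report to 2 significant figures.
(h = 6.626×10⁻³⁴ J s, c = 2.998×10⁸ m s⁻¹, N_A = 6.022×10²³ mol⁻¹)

1.0×10⁻¹⁰ M s⁻¹

Photon energy at 426 nm: hc/λ = (6.626×10⁻³⁴)(2.998×10⁸)/(426×10⁻⁹) = 4.663×10⁻¹⁹ J.
Energy delivered: (0.574 mW)(3030 s) = 1.739 J.
Photons incident: 1.739 / 4.663×10⁻¹⁹ = 3.729×10¹⁸, i.e. 3.729×10¹⁸/6.022×10²³ = 6.192×10⁻⁶ mol.
Product formed: 0.00302 × 6.192×10⁻⁶ = 1.870×10⁻⁸ mol.
Rate: 1.870×10⁻⁸ mol / (3030 s × 0.0594 L) = 1.0×10⁻¹⁰ M s⁻¹.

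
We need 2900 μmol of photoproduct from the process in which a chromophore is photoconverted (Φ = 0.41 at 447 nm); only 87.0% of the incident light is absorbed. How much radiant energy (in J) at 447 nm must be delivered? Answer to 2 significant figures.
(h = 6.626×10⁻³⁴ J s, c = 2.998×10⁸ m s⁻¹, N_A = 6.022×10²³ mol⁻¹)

Product: 2900 μmol = 0.00290 mol.
Photons that must be absorbed: 0.00290 / 0.41 = 0.007073 mol.
Incident photons needed: 0.007073 / 0.870 = 0.008130 mol.
Photon energy: hc/λ = 4.444×10⁻¹⁹ J; per mole, 2.676×10⁵ J mol⁻¹.
Energy required: 0.008130 × 2.676×10⁵ = 2200 J.

2200 J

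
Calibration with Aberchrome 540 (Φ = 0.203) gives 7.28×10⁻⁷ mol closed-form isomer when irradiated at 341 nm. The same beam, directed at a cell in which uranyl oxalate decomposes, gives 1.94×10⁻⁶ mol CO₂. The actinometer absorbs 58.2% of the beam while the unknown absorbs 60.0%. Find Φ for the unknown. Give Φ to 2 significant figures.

Photons absorbed by the actinometer: 7.28×10⁻⁷ / 0.203 = 3.586×10⁻⁶ mol.
Incident flux: 3.586×10⁻⁶ / 0.582 = 6.162×10⁻⁶ einstein.
Absorbed by unknown: 0.600 × 6.162×10⁻⁶ = 3.697×10⁻⁶ mol.
Φ(unknown) = 1.94×10⁻⁶ / 3.697×10⁻⁶ = 0.52.

Φ = 0.52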